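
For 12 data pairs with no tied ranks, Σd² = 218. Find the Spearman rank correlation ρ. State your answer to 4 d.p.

ρ = 1 − 6Σd² / [n(n²−1)] = 1 − 6×218 / (12×143)
  = 1 − 1308/1716 = 1 − 0.76224 ≈ 0.2378

0.2378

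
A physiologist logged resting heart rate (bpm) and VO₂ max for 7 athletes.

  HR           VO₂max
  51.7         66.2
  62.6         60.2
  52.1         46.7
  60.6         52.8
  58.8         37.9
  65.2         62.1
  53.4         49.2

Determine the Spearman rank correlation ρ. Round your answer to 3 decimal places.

Rank HR: 1, 6, 2, 5, 4, 7, 3
Rank VO₂max: 7, 5, 2, 4, 1, 6, 3
d = rank(HR) − rank(VO₂max): -6, 1, 0, 1, 3, 1, 0; Σd² = 48
ρ = 1 − 6Σd² / [n(n²−1)] = 1 − 6×48 / (7×48) = 1 − 288/336 ≈ 0.143

0.143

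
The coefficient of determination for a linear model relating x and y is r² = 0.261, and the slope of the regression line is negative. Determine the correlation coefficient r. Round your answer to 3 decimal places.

-0.511

|r| = √0.261 = 0.511
The association is negative, so r = −0.511.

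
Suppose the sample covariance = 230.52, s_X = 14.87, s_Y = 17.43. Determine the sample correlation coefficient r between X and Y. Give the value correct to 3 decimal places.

r = Cov(X,Y) / (s_X · s_Y) = 230.52 / (14.87 × 17.43)
  = 230.52 / 259.1841 ≈ 0.889

0.889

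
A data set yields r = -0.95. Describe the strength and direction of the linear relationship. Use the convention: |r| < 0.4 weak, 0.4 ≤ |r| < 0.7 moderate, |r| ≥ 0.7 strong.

strong negative

r = -0.95 < 0 so the relationship is negative.
|r| = 0.95, which falls in the strong range.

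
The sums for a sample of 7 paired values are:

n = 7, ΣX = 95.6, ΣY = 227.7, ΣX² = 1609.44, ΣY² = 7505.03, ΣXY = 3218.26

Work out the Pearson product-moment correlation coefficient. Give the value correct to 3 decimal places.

r = (nΣXY − ΣXΣY) / √[(nΣX² − (ΣX)²)(nΣY² − (ΣY)²)]
Numerator: 7×3218.26 − 95.6×227.7 = 759.7
Denominator: √[(11266.08 − 9139.36)(52535.21 − 51847.29)] = √[2126.72 × 687.92] = 1209.5508
r = 759.7 / 1209.5508 ≈ 0.628

0.628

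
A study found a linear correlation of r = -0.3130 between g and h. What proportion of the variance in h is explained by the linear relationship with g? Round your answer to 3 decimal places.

0.098

r² = (-0.3130)² = 0.098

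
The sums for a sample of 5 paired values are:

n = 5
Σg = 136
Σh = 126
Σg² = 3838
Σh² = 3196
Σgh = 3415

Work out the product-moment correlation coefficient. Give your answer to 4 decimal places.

-0.2271

r = (nΣgh − ΣgΣh) / √[(nΣg² − (Σg)²)(nΣh² − (Σh)²)]
Numerator: 5×3415 − 136×126 = -61
Denominator: √[(19190 − 18496)(15980 − 15876)] = √[694 × 104] = 268.6559
r = -61 / 268.6559 ≈ -0.2271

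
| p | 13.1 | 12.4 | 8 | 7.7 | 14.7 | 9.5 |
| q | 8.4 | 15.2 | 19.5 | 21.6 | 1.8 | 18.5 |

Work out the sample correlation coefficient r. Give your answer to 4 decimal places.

-0.9362

n = 6, Σp = 65.4, Σq = 85, Σp² = 755, Σq² = 1493.9, Σpq = 823.05
nΣpq − ΣpΣq = 4938.3 − 5559 = -620.7
nΣp² − (Σp)² = 4530 − 4277.16 = 252.84; nΣq² − (Σq)² = 8963.4 − 7225 = 1738.4
r = -620.7 / √(252.84 × 1738.4) = -620.7 / 662.9759 ≈ -0.9362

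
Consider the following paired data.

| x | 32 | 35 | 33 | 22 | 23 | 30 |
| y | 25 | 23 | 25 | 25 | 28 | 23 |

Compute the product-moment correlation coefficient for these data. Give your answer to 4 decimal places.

-0.6403

n = 6, Σx = 175, Σy = 149, Σx² = 5251, Σy² = 3717, Σxy = 4314
nΣxy − ΣxΣy = 25884 − 26075 = -191
nΣx² − (Σx)² = 31506 − 30625 = 881; nΣy² − (Σy)² = 22302 − 22201 = 101
r = -191 / √(881 × 101) = -191 / 298.2968 ≈ -0.6403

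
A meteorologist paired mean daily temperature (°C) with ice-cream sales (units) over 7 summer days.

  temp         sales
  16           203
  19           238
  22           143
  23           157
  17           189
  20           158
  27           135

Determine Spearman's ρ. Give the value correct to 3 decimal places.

Rank temp: 1, 3, 5, 6, 2, 4, 7
Rank sales: 6, 7, 2, 3, 5, 4, 1
d = rank(temp) − rank(sales): -5, -4, 3, 3, -3, 0, 6; Σd² = 104
ρ = 1 − 6Σd² / [n(n²−1)] = 1 − 6×104 / (7×48) = 1 − 624/336 ≈ -0.857

-0.857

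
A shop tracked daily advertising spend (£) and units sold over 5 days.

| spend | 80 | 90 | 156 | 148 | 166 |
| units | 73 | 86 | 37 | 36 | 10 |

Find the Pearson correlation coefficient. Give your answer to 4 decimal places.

n = 5, Σx = 640, Σy = 242, Σx² = 88296, Σy² = 15490, Σxy = 26340
nΣxy − ΣxΣy = 131700 − 154880 = -23180
nΣx² − (Σx)² = 441480 − 409600 = 31880; nΣy² − (Σy)² = 77450 − 58564 = 18886
r = -23180 / √(31880 × 18886) = -23180 / 24537.4343 ≈ -0.9447

-0.9447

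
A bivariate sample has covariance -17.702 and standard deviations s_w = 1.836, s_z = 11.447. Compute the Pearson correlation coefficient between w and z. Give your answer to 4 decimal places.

-0.8423

r = Cov(w,z) / (s_w · s_z) = -17.702 / (1.836 × 11.447)
  = -17.702 / 21.0167 ≈ -0.8423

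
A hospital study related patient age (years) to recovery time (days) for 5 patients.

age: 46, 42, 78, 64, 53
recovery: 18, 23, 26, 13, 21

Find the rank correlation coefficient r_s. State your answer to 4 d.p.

Rank age: 2, 1, 5, 4, 3
Rank recovery: 2, 4, 5, 1, 3
d = rank(age) − rank(recovery): 0, -3, 0, 3, 0; Σd² = 18
ρ = 1 − 6Σd² / [n(n²−1)] = 1 − 6×18 / (5×24) = 1 − 108/120 ≈ 0.1000

0.1000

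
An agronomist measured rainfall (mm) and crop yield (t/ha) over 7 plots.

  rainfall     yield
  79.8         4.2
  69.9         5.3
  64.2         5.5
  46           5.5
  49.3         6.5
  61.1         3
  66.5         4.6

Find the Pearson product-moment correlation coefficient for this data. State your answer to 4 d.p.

n = 7, Σx = 436.8, Σy = 34.6, Σx² = 28077.64, Σy² = 178.64, Σxy = 2121.38
nΣxy − ΣxΣy = 14849.66 − 15113.28 = -263.62
nΣx² − (Σx)² = 196543.48 − 190794.24 = 5749.24; nΣy² − (Σy)² = 1250.48 − 1197.16 = 53.32
r = -263.62 / √(5749.24 × 53.32) = -263.62 / 553.6691 ≈ -0.4761

-0.4761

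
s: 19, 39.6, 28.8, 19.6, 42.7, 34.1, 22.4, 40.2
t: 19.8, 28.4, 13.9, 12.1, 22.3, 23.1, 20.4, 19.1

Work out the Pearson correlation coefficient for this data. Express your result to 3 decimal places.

n = 8, Σs = 246.4, Σt = 159.1, Σs² = 8246.66, Σt² = 3350.09, Σst = 5103.02
nΣst − ΣsΣt = 40824.16 − 39202.24 = 1621.92
nΣs² − (Σs)² = 65973.28 − 60712.96 = 5260.32; nΣt² − (Σt)² = 26800.72 − 25312.81 = 1487.91
r = 1621.92 / √(5260.32 × 1487.91) = 1621.92 / 2797.6566 ≈ 0.580

0.580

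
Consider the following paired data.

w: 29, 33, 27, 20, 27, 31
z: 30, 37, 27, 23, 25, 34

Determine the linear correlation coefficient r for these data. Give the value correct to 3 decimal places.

0.911

n = 6, Σw = 167, Σz = 176, Σw² = 4749, Σz² = 5308, Σwz = 5009
nΣwz − ΣwΣz = 30054 − 29392 = 662
nΣw² − (Σw)² = 28494 − 27889 = 605; nΣz² − (Σz)² = 31848 − 30976 = 872
r = 662 / √(605 × 872) = 662 / 726.3333 ≈ 0.911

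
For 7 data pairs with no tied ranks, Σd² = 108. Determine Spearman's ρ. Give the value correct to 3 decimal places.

ρ = 1 − 6Σd² / [n(n²−1)] = 1 − 6×108 / (7×48)
  = 1 − 648/336 = 1 − 1.9286 ≈ -0.929

-0.929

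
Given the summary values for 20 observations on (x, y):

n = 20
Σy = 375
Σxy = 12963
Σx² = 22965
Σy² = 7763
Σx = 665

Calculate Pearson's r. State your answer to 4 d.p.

r = (nΣxy − ΣxΣy) / √[(nΣx² − (Σx)²)(nΣy² − (Σy)²)]
Numerator: 20×12963 − 665×375 = 9885
Denominator: √[(459300 − 442225)(155260 − 140625)] = √[17075 × 14635] = 15807.9924
r = 9885 / 15807.9924 ≈ 0.6253

0.6253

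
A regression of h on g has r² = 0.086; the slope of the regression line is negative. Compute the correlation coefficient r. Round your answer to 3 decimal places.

|r| = √0.086 = 0.293
The association is negative, so r = −0.293.

-0.293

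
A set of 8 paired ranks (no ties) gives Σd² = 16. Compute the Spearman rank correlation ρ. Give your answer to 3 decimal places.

ρ = 1 − 6Σd² / [n(n²−1)] = 1 − 6×16 / (8×63)
  = 1 − 96/504 = 1 − 0.1905 ≈ 0.810

0.810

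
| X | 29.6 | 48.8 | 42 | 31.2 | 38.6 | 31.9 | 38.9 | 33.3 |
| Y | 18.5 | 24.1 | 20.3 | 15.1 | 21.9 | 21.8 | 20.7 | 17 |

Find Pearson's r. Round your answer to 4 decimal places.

n = 8, ΣX = 294.3, ΣY = 159.4, ΣX² = 11124.71, ΣY² = 3235.5, ΣXY = 5959.49
nΣXY − ΣXΣY = 47675.92 − 46911.42 = 764.5
nΣX² − (ΣX)² = 88997.68 − 86612.49 = 2385.19; nΣY² − (ΣY)² = 25884 − 25408.36 = 475.64
r = 764.5 / √(2385.19 × 475.64) = 764.5 / 1065.1252 ≈ 0.7178

0.7178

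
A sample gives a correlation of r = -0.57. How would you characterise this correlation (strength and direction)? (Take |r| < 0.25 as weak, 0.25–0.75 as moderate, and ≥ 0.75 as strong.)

moderate negative

r = -0.57 < 0 so the relationship is negative.
|r| = 0.57, which falls in the moderate range.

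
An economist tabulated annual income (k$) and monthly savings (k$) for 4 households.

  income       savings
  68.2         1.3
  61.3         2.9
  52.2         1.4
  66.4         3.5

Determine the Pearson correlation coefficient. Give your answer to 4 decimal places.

0.3171

n = 4, Σx = 248.1, Σy = 9.1, Σx² = 15542.73, Σy² = 24.31, Σxy = 571.91
nΣxy − ΣxΣy = 2287.64 − 2257.71 = 29.93
nΣx² − (Σx)² = 62170.92 − 61553.61 = 617.31; nΣy² − (Σy)² = 97.24 − 82.81 = 14.43
r = 29.93 / √(617.31 × 14.43) = 29.93 / 94.3811 ≈ 0.3171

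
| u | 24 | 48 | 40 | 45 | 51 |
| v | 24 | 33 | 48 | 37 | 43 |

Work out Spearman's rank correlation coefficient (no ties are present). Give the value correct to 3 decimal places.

0.300

Rank u: 1, 4, 2, 3, 5
Rank v: 1, 2, 5, 3, 4
d = rank(u) − rank(v): 0, 2, -3, 0, 1; Σd² = 14
ρ = 1 − 6Σd² / [n(n²−1)] = 1 − 6×14 / (5×24) = 1 − 84/120 ≈ 0.300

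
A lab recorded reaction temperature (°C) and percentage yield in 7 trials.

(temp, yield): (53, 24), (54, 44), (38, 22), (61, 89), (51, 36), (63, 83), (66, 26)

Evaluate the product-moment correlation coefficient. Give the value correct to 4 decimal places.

n = 7, Σx = 386, Σy = 324, Σx² = 21816, Σy² = 19778, Σxy = 18694
nΣxy − ΣxΣy = 130858 − 125064 = 5794
nΣx² − (Σx)² = 152712 − 148996 = 3716; nΣy² − (Σy)² = 138446 − 104976 = 33470
r = 5794 / √(3716 × 33470) = 5794 / 11152.3325 ≈ 0.5195

0.5195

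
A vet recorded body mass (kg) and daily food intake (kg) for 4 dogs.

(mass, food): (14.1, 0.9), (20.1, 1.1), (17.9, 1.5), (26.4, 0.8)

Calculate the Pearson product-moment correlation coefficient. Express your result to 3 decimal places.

n = 4, Σx = 78.5, Σy = 4.3, Σx² = 1620.19, Σy² = 4.91, Σxy = 82.77
nΣxy − ΣxΣy = 331.08 − 337.55 = -6.47
nΣx² − (Σx)² = 6480.76 − 6162.25 = 318.51; nΣy² − (Σy)² = 19.64 − 18.49 = 1.15
r = -6.47 / √(318.51 × 1.15) = -6.47 / 19.1386 ≈ -0.338

-0.338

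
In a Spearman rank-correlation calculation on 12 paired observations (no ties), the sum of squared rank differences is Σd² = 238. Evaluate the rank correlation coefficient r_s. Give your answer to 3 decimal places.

0.168

ρ = 1 − 6Σd² / [n(n²−1)] = 1 − 6×238 / (12×143)
  = 1 − 1428/1716 = 1 − 0.8322 ≈ 0.168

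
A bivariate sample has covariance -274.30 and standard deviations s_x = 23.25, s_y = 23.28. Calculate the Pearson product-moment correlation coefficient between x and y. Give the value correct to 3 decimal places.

r = Cov(x,y) / (s_x · s_y) = -274.30 / (23.25 × 23.28)
  = -274.30 / 541.2600 ≈ -0.507

-0.507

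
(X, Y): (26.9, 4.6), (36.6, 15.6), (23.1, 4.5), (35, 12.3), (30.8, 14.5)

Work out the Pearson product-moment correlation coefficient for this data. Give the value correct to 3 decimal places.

n = 5, ΣX = 152.4, ΣY = 51.5, ΣX² = 4770.42, ΣY² = 646.31, ΣXY = 1675.75
nΣXY − ΣXΣY = 8378.75 − 7848.6 = 530.15
nΣX² − (ΣX)² = 23852.1 − 23225.76 = 626.34; nΣY² − (ΣY)² = 3231.55 − 2652.25 = 579.3
r = 530.15 / √(626.34 × 579.3) = 530.15 / 602.3610 ≈ 0.880

0.880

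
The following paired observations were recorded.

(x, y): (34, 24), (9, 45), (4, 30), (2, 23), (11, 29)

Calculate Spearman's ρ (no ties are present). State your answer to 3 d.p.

Rank x: 5, 3, 2, 1, 4
Rank y: 2, 5, 4, 1, 3
d = rank(x) − rank(y): 3, -2, -2, 0, 1; Σd² = 18
ρ = 1 − 6Σd² / [n(n²−1)] = 1 − 6×18 / (5×24) = 1 − 108/120 ≈ 0.100

0.100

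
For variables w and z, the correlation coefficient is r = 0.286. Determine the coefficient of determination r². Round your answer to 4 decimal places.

0.0818

r² = (0.286)² = 0.0818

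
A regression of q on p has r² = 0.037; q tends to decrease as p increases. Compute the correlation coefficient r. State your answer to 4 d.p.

-0.1924

|r| = √0.037 = 0.1924
The association is negative, so r = −0.1924.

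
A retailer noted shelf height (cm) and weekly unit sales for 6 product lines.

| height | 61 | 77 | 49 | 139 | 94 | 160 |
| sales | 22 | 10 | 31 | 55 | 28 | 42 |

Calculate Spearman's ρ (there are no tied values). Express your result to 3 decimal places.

Rank height: 2, 3, 1, 5, 4, 6
Rank sales: 2, 1, 4, 6, 3, 5
d = rank(height) − rank(sales): 0, 2, -3, -1, 1, 1; Σd² = 16
ρ = 1 − 6Σd² / [n(n²−1)] = 1 − 6×16 / (6×35) = 1 − 96/210 ≈ 0.543

0.543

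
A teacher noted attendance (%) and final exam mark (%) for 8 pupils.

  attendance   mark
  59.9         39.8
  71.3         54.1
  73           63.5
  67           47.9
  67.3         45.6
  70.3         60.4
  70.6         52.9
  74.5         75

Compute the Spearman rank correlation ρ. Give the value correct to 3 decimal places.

Rank attendance: 1, 6, 7, 2, 3, 4, 5, 8
Rank mark: 1, 5, 7, 3, 2, 6, 4, 8
d = rank(attendance) − rank(mark): 0, 1, 0, -1, 1, -2, 1, 0; Σd² = 8
ρ = 1 − 6Σd² / [n(n²−1)] = 1 − 6×8 / (8×63) = 1 − 48/504 ≈ 0.905

0.905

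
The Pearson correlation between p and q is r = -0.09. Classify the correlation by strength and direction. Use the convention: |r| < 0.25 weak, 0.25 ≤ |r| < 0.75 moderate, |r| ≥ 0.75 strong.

r = -0.09 < 0 so the relationship is negative.
|r| = 0.09, which falls in the weak range.

weak negative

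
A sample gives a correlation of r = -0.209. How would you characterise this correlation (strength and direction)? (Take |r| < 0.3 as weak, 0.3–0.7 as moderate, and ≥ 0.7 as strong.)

weak negative

r = -0.209 < 0 so the relationship is negative.
|r| = 0.209, which falls in the weak range.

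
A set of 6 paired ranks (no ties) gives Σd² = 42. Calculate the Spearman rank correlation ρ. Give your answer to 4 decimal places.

ρ = 1 − 6Σd² / [n(n²−1)] = 1 − 6×42 / (6×35)
  = 1 − 252/210 = 1 − 1.20000 ≈ -0.2000

-0.2000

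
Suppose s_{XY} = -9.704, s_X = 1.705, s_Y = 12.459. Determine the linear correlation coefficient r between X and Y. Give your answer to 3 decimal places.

r = Cov(X,Y) / (s_X · s_Y) = -9.704 / (1.705 × 12.459)
  = -9.704 / 21.2426 ≈ -0.457

-0.457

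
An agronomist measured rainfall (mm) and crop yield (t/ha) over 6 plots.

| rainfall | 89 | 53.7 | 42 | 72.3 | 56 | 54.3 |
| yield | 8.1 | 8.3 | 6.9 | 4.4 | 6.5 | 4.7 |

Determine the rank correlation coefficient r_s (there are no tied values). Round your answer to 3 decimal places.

-0.257

Rank rainfall: 6, 2, 1, 5, 4, 3
Rank yield: 5, 6, 4, 1, 3, 2
d = rank(rainfall) − rank(yield): 1, -4, -3, 4, 1, 1; Σd² = 44
ρ = 1 − 6Σd² / [n(n²−1)] = 1 − 6×44 / (6×35) = 1 − 264/210 ≈ -0.257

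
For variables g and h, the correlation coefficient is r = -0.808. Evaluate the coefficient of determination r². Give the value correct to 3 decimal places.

0.653

r² = (-0.808)² = 0.653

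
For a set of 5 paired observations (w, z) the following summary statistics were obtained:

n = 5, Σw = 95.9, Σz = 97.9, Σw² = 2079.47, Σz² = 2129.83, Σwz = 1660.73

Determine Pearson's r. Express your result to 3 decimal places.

r = (nΣwz − ΣwΣz) / √[(nΣw² − (Σw)²)(nΣz² − (Σz)²)]
Numerator: 5×1660.73 − 95.9×97.9 = -1084.96
Denominator: √[(10397.35 − 9196.81)(10649.15 − 9584.41)] = √[1200.54 × 1064.74] = 1130.6029
r = -1084.96 / 1130.6029 ≈ -0.960

-0.960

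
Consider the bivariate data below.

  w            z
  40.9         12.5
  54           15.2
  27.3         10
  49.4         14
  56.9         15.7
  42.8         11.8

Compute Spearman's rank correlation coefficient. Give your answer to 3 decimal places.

0.943

Rank w: 2, 5, 1, 4, 6, 3
Rank z: 3, 5, 1, 4, 6, 2
d = rank(w) − rank(z): -1, 0, 0, 0, 0, 1; Σd² = 2
ρ = 1 − 6Σd² / [n(n²−1)] = 1 − 6×2 / (6×35) = 1 − 12/210 ≈ 0.943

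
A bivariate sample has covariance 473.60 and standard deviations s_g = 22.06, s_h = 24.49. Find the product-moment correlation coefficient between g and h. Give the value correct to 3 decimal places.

0.877

r = Cov(g,h) / (s_g · s_h) = 473.60 / (22.06 × 24.49)
  = 473.60 / 540.2494 ≈ 0.877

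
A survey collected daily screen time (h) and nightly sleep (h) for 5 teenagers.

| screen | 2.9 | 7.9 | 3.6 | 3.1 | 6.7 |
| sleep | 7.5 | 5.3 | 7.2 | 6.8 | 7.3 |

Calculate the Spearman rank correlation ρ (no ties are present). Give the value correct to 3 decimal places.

-0.600

Rank screen: 1, 5, 3, 2, 4
Rank sleep: 5, 1, 3, 2, 4
d = rank(screen) − rank(sleep): -4, 4, 0, 0, 0; Σd² = 32
ρ = 1 − 6Σd² / [n(n²−1)] = 1 − 6×32 / (5×24) = 1 − 192/120 ≈ -0.600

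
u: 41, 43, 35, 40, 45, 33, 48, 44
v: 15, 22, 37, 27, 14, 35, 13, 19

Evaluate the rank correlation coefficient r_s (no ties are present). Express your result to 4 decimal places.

-0.9048

Rank u: 4, 5, 2, 3, 7, 1, 8, 6
Rank v: 3, 5, 8, 6, 2, 7, 1, 4
d = rank(u) − rank(v): 1, 0, -6, -3, 5, -6, 7, 2; Σd² = 160
ρ = 1 − 6Σd² / [n(n²−1)] = 1 − 6×160 / (8×63) = 1 − 960/504 ≈ -0.9048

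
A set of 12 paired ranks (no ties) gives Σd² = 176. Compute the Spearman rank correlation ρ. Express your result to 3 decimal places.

0.385

ρ = 1 − 6Σd² / [n(n²−1)] = 1 − 6×176 / (12×143)
  = 1 − 1056/1716 = 1 − 0.6154 ≈ 0.385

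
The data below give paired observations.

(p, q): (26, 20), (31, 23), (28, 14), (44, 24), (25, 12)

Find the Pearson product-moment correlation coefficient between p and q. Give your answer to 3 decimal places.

0.703

n = 5, Σp = 154, Σq = 93, Σp² = 4982, Σq² = 1845, Σpq = 2981
nΣpq − ΣpΣq = 14905 − 14322 = 583
nΣp² − (Σp)² = 24910 − 23716 = 1194; nΣq² − (Σq)² = 9225 − 8649 = 576
r = 583 / √(1194 × 576) = 583 / 829.3033 ≈ 0.703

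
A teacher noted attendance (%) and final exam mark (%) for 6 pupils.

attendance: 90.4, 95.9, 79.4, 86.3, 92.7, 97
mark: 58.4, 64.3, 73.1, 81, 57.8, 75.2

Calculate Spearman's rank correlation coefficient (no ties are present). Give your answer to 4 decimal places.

Rank attendance: 3, 5, 1, 2, 4, 6
Rank mark: 2, 3, 4, 6, 1, 5
d = rank(attendance) − rank(mark): 1, 2, -3, -4, 3, 1; Σd² = 40
ρ = 1 − 6Σd² / [n(n²−1)] = 1 − 6×40 / (6×35) = 1 − 240/210 ≈ -0.1429

-0.1429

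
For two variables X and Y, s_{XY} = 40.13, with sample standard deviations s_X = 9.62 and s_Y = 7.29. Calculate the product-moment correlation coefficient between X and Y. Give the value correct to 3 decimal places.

0.572

r = Cov(X,Y) / (s_X · s_Y) = 40.13 / (9.62 × 7.29)
  = 40.13 / 70.1298 ≈ 0.572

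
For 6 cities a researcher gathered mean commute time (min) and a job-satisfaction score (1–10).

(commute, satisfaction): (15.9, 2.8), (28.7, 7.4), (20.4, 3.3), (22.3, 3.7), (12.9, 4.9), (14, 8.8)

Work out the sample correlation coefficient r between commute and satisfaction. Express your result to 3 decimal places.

n = 6, Σx = 114.2, Σy = 30.9, Σx² = 2352.36, Σy² = 188.63, Σxy = 593.14
nΣxy − ΣxΣy = 3558.84 − 3528.78 = 30.06
nΣx² − (Σx)² = 14114.16 − 13041.64 = 1072.52; nΣy² − (Σy)² = 1131.78 − 954.81 = 176.97
r = 30.06 / √(1072.52 × 176.97) = 30.06 / 435.6649 ≈ 0.069

0.069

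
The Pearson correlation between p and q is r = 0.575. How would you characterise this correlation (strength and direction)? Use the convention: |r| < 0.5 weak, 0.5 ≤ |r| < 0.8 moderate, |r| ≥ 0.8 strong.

moderate positive

r = 0.575 > 0 so the relationship is positive.
|r| = 0.575, which falls in the moderate range.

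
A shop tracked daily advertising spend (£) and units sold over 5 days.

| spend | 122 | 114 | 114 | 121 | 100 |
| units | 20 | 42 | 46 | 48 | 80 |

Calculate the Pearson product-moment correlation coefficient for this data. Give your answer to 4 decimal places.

-0.8893

n = 5, Σx = 571, Σy = 236, Σx² = 65517, Σy² = 12984, Σxy = 26280
nΣxy − ΣxΣy = 131400 − 134756 = -3356
nΣx² − (Σx)² = 327585 − 326041 = 1544; nΣy² − (Σy)² = 64920 − 55696 = 9224
r = -3356 / √(1544 × 9224) = -3356 / 3773.8384 ≈ -0.8893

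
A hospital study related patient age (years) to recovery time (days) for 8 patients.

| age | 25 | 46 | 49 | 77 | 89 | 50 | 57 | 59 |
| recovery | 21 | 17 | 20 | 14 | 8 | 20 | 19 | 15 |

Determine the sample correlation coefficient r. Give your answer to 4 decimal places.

-0.8854

n = 8, Σx = 452, Σy = 134, Σx² = 28222, Σy² = 2376, Σxy = 7045
nΣxy − ΣxΣy = 56360 − 60568 = -4208
nΣx² − (Σx)² = 225776 − 204304 = 21472; nΣy² − (Σy)² = 19008 − 17956 = 1052
r = -4208 / √(21472 × 1052) = -4208 / 4752.7407 ≈ -0.8854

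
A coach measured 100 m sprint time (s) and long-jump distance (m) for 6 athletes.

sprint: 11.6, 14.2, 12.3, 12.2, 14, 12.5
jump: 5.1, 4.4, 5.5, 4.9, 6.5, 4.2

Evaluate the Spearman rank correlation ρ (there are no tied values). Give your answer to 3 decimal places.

-0.143

Rank sprint: 1, 6, 3, 2, 5, 4
Rank jump: 4, 2, 5, 3, 6, 1
d = rank(sprint) − rank(jump): -3, 4, -2, -1, -1, 3; Σd² = 40
ρ = 1 − 6Σd² / [n(n²−1)] = 1 − 6×40 / (6×35) = 1 − 240/210 ≈ -0.143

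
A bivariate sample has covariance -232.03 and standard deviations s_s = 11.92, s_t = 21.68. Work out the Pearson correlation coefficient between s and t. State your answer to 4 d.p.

r = Cov(s,t) / (s_s · s_t) = -232.03 / (11.92 × 21.68)
  = -232.03 / 258.4256 ≈ -0.8979

-0.8979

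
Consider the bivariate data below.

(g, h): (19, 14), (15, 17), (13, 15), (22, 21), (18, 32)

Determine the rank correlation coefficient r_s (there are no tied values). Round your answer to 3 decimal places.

Rank g: 4, 2, 1, 5, 3
Rank h: 1, 3, 2, 4, 5
d = rank(g) − rank(h): 3, -1, -1, 1, -2; Σd² = 16
ρ = 1 − 6Σd² / [n(n²−1)] = 1 − 6×16 / (5×24) = 1 − 96/120 ≈ 0.200

0.200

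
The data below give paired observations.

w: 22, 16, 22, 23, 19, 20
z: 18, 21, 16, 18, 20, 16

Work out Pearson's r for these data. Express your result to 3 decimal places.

-0.696

n = 6, Σw = 122, Σz = 109, Σw² = 2514, Σz² = 2001, Σwz = 2198
nΣwz − ΣwΣz = 13188 − 13298 = -110
nΣw² − (Σw)² = 15084 − 14884 = 200; nΣz² − (Σz)² = 12006 − 11881 = 125
r = -110 / √(200 × 125) = -110 / 158.1139 ≈ -0.696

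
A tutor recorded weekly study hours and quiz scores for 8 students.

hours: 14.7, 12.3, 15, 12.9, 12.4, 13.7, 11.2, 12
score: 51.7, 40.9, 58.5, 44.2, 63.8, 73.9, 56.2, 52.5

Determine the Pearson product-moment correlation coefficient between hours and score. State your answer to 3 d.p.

0.209

n = 8, Σx = 104.2, Σy = 441.7, Σx² = 1369.68, Σy² = 25167.93, Σxy = 5773.73
nΣxy − ΣxΣy = 46189.84 − 46025.14 = 164.7
nΣx² − (Σx)² = 10957.44 − 10857.64 = 99.8; nΣy² − (Σy)² = 201343.44 − 195098.89 = 6244.55
r = 164.7 / √(99.8 × 6244.55) = 164.7 / 789.4340 ≈ 0.209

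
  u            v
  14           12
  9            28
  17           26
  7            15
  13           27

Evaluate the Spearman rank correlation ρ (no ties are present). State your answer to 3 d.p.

-0.200

Rank u: 4, 2, 5, 1, 3
Rank v: 1, 5, 3, 2, 4
d = rank(u) − rank(v): 3, -3, 2, -1, -1; Σd² = 24
ρ = 1 − 6Σd² / [n(n²−1)] = 1 − 6×24 / (5×24) = 1 − 144/120 ≈ -0.200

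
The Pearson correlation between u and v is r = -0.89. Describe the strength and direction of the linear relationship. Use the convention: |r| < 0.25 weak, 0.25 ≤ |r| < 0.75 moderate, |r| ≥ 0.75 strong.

r = -0.89 < 0 so the relationship is negative.
|r| = 0.89, which falls in the strong range.

strong negative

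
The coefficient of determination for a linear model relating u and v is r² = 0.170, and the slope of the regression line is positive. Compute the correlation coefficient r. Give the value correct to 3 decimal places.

|r| = √0.170 = 0.412
The association is positive, so r = 0.412.

0.412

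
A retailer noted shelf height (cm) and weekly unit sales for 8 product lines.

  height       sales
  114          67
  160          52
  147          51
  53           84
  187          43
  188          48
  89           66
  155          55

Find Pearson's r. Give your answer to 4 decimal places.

-0.9665

n = 8, Σx = 1093, Σy = 466, Σx² = 165273, Σy² = 28384, Σxy = 59371
nΣxy − ΣxΣy = 474968 − 509338 = -34370
nΣx² − (Σx)² = 1322184 − 1194649 = 127535; nΣy² − (Σy)² = 227072 − 217156 = 9916
r = -34370 / √(127535 × 9916) = -34370 / 35561.7359 ≈ -0.9665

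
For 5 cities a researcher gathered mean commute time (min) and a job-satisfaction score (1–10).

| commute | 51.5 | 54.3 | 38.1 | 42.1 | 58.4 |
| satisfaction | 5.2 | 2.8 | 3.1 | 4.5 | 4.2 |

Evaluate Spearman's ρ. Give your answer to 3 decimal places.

-0.100

Rank commute: 3, 4, 1, 2, 5
Rank satisfaction: 5, 1, 2, 4, 3
d = rank(commute) − rank(satisfaction): -2, 3, -1, -2, 2; Σd² = 22
ρ = 1 − 6Σd² / [n(n²−1)] = 1 − 6×22 / (5×24) = 1 − 132/120 ≈ -0.100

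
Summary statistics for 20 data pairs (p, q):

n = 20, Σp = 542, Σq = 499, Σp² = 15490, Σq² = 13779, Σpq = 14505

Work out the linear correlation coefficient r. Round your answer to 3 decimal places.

r = (nΣpq − ΣpΣq) / √[(nΣp² − (Σp)²)(nΣq² − (Σq)²)]
Numerator: 20×14505 − 542×499 = 19642
Denominator: √[(309800 − 293764)(275580 − 249001)] = √[16036 × 26579] = 20645.1167
r = 19642 / 20645.1167 ≈ 0.951

0.951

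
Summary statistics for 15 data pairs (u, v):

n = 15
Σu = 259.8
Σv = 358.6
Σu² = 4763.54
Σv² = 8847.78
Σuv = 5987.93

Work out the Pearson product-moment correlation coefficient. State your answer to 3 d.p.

r = (nΣuv − ΣuΣv) / √[(nΣu² − (Σu)²)(nΣv² − (Σv)²)]
Numerator: 15×5987.93 − 259.8×358.6 = -3345.33
Denominator: √[(71453.1 − 67496.04)(132716.7 − 128593.96)] = √[3957.06 × 4122.74] = 4039.0506
r = -3345.33 / 4039.0506 ≈ -0.828

-0.828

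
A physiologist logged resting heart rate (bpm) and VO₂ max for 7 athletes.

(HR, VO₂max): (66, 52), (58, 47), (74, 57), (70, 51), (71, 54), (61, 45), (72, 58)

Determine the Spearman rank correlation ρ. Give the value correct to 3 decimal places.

0.893

Rank HR: 3, 1, 7, 4, 5, 2, 6
Rank VO₂max: 4, 2, 6, 3, 5, 1, 7
d = rank(HR) − rank(VO₂max): -1, -1, 1, 1, 0, 1, -1; Σd² = 6
ρ = 1 − 6Σd² / [n(n²−1)] = 1 − 6×6 / (7×48) = 1 − 36/336 ≈ 0.893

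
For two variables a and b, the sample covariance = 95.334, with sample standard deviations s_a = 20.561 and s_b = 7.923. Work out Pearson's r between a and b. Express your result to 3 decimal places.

0.585

r = Cov(a,b) / (s_a · s_b) = 95.334 / (20.561 × 7.923)
  = 95.334 / 162.9048 ≈ 0.585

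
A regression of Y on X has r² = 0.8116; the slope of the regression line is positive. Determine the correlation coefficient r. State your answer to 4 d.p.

0.9009

|r| = √0.8116 = 0.9009
The association is positive, so r = 0.9009.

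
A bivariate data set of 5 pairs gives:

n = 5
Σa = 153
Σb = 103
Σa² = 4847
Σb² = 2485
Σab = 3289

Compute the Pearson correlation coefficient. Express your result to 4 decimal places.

r = (nΣab − ΣaΣb) / √[(nΣa² − (Σa)²)(nΣb² − (Σb)²)]
Numerator: 5×3289 − 153×103 = 686
Denominator: √[(24235 − 23409)(12425 − 10609)] = √[826 × 1816] = 1224.7514
r = 686 / 1224.7514 ≈ 0.5601

0.5601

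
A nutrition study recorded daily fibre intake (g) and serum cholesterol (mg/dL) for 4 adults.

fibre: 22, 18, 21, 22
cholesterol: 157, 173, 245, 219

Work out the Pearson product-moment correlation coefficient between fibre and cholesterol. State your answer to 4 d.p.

0.2405

n = 4, Σx = 83, Σy = 794, Σx² = 1733, Σy² = 162564, Σxy = 16531
nΣxy − ΣxΣy = 66124 − 65902 = 222
nΣx² − (Σx)² = 6932 − 6889 = 43; nΣy² − (Σy)² = 650256 − 630436 = 19820
r = 222 / √(43 × 19820) = 222 / 923.1793 ≈ 0.2405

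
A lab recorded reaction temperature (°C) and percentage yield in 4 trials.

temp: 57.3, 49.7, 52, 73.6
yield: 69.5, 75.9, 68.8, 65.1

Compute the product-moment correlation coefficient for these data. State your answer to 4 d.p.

n = 4, Σx = 232.6, Σy = 279.3, Σx² = 13874.34, Σy² = 19562.51, Σxy = 16123.54
nΣxy − ΣxΣy = 64494.16 − 64965.18 = -471.02
nΣx² − (Σx)² = 55497.36 − 54102.76 = 1394.6; nΣy² − (Σy)² = 78250.04 − 78008.49 = 241.55
r = -471.02 / √(1394.6 × 241.55) = -471.02 / 580.4013 ≈ -0.8115

-0.8115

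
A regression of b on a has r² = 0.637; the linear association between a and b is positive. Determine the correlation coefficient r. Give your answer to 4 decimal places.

0.7981

|r| = √0.637 = 0.7981
The association is positive, so r = 0.7981.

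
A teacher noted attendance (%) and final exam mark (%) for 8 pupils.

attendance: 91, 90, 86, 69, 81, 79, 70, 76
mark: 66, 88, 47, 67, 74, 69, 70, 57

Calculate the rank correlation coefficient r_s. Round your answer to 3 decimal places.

0.024

Rank attendance: 8, 7, 6, 1, 5, 4, 2, 3
Rank mark: 3, 8, 1, 4, 7, 5, 6, 2
d = rank(attendance) − rank(mark): 5, -1, 5, -3, -2, -1, -4, 1; Σd² = 82
ρ = 1 − 6Σd² / [n(n²−1)] = 1 − 6×82 / (8×63) = 1 − 492/504 ≈ 0.024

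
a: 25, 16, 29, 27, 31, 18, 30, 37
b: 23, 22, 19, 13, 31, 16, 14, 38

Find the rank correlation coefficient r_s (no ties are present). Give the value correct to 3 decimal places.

Rank a: 3, 1, 5, 4, 7, 2, 6, 8
Rank b: 6, 5, 4, 1, 7, 3, 2, 8
d = rank(a) − rank(b): -3, -4, 1, 3, 0, -1, 4, 0; Σd² = 52
ρ = 1 − 6Σd² / [n(n²−1)] = 1 − 6×52 / (8×63) = 1 − 312/504 ≈ 0.381

0.381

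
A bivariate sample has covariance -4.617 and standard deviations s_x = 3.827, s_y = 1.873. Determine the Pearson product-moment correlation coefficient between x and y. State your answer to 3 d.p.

r = Cov(x,y) / (s_x · s_y) = -4.617 / (3.827 × 1.873)
  = -4.617 / 7.1680 ≈ -0.644

-0.644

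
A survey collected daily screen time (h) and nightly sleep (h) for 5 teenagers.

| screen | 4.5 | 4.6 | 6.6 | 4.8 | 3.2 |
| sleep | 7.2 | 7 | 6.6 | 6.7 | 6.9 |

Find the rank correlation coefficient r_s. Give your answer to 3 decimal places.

-0.700

Rank screen: 2, 3, 5, 4, 1
Rank sleep: 5, 4, 1, 2, 3
d = rank(screen) − rank(sleep): -3, -1, 4, 2, -2; Σd² = 34
ρ = 1 − 6Σd² / [n(n²−1)] = 1 − 6×34 / (5×24) = 1 − 204/120 ≈ -0.700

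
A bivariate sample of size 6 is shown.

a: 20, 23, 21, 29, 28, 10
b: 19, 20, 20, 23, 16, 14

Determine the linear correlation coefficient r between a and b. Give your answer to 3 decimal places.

n = 6, Σa = 131, Σb = 112, Σa² = 3095, Σb² = 2142, Σab = 2515
nΣab − ΣaΣb = 15090 − 14672 = 418
nΣa² − (Σa)² = 18570 − 17161 = 1409; nΣb² − (Σb)² = 12852 − 12544 = 308
r = 418 / √(1409 × 308) = 418 / 658.7655 ≈ 0.635

0.635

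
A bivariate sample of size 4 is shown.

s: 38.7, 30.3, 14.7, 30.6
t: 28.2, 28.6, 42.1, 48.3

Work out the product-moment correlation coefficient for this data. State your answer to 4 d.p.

-0.5018

n = 4, Σs = 114.3, Σt = 147.2, Σs² = 3568.23, Σt² = 5718.5, Σst = 4054.77
nΣst − ΣsΣt = 16219.08 − 16824.96 = -605.88
nΣs² − (Σs)² = 14272.92 − 13064.49 = 1208.43; nΣt² − (Σt)² = 22874 − 21667.84 = 1206.16
r = -605.88 / √(1208.43 × 1206.16) = -605.88 / 1207.2945 ≈ -0.5018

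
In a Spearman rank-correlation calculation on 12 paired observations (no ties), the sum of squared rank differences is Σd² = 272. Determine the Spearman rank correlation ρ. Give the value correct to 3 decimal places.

ρ = 1 − 6Σd² / [n(n²−1)] = 1 − 6×272 / (12×143)
  = 1 − 1632/1716 = 1 − 0.9510 ≈ 0.049

0.049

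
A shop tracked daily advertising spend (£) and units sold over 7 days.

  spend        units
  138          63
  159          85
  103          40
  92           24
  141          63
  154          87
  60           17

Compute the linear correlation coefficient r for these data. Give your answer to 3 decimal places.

n = 7, Σx = 847, Σy = 379, Σx² = 110595, Σy² = 25197, Σxy = 51838
nΣxy − ΣxΣy = 362866 − 321013 = 41853
nΣx² − (Σx)² = 774165 − 717409 = 56756; nΣy² − (Σy)² = 176379 − 143641 = 32738
r = 41853 / √(56756 × 32738) = 41853 / 43105.4281 ≈ 0.971

0.971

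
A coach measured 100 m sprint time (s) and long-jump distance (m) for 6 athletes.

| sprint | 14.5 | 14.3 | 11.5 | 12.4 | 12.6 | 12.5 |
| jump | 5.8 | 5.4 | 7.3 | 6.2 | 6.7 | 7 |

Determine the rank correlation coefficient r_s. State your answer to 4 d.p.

-0.7714

Rank sprint: 6, 5, 1, 2, 4, 3
Rank jump: 2, 1, 6, 3, 4, 5
d = rank(sprint) − rank(jump): 4, 4, -5, -1, 0, -2; Σd² = 62
ρ = 1 − 6Σd² / [n(n²−1)] = 1 − 6×62 / (6×35) = 1 − 372/210 ≈ -0.7714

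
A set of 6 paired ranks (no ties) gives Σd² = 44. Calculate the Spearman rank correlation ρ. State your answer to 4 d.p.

ρ = 1 − 6Σd² / [n(n²−1)] = 1 − 6×44 / (6×35)
  = 1 − 264/210 = 1 − 1.25714 ≈ -0.2571

-0.2571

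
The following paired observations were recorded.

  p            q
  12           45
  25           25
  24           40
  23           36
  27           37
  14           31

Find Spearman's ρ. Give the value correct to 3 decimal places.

Rank p: 1, 5, 4, 3, 6, 2
Rank q: 6, 1, 5, 3, 4, 2
d = rank(p) − rank(q): -5, 4, -1, 0, 2, 0; Σd² = 46
ρ = 1 − 6Σd² / [n(n²−1)] = 1 − 6×46 / (6×35) = 1 − 276/210 ≈ -0.314

-0.314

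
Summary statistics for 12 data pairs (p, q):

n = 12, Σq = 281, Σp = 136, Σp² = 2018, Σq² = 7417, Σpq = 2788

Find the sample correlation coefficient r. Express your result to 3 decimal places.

-0.628

r = (nΣpq − ΣpΣq) / √[(nΣp² − (Σp)²)(nΣq² − (Σq)²)]
Numerator: 12×2788 − 136×281 = -4760
Denominator: √[(24216 − 18496)(89004 − 78961)] = √[5720 × 10043] = 7579.3113
r = -4760 / 7579.3113 ≈ -0.628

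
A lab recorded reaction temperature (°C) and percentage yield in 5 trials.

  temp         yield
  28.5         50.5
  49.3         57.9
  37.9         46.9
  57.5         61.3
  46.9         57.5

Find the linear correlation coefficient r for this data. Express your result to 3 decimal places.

0.861

n = 5, Σx = 220.1, Σy = 274.1, Σx² = 10185.01, Σy² = 15166.21, Σxy = 12292.73
nΣxy − ΣxΣy = 61463.65 − 60329.41 = 1134.24
nΣx² − (Σx)² = 50925.05 − 48444.01 = 2481.04; nΣy² − (Σy)² = 75831.05 − 75130.81 = 700.24
r = 1134.24 / √(2481.04 × 700.24) = 1134.24 / 1318.0757 ≈ 0.861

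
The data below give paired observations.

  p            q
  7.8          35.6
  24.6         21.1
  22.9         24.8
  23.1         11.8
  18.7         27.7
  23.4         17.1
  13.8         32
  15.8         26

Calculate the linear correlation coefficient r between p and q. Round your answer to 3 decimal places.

n = 8, Σp = 150.1, Σq = 196.1, Σp² = 3061.35, Σq² = 5226.55, Σpq = 3407.77
nΣpq − ΣpΣq = 27262.16 − 29434.61 = -2172.45
nΣp² − (Σp)² = 24490.8 − 22530.01 = 1960.79; nΣq² − (Σq)² = 41812.4 − 38455.21 = 3357.19
r = -2172.45 / √(1960.79 × 3357.19) = -2172.45 / 2565.6860 ≈ -0.847

-0.847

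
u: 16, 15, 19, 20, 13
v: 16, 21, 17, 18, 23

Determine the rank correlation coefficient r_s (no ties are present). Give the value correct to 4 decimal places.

Rank u: 3, 2, 4, 5, 1
Rank v: 1, 4, 2, 3, 5
d = rank(u) − rank(v): 2, -2, 2, 2, -4; Σd² = 32
ρ = 1 − 6Σd² / [n(n²−1)] = 1 − 6×32 / (5×24) = 1 − 192/120 ≈ -0.6000

-0.6000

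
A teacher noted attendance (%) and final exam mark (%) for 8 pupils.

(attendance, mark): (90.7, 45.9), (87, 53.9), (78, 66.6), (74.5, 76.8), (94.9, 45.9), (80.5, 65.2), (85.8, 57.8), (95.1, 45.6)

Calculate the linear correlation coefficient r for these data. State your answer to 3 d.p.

-0.978

n = 8, Σx = 686.5, Σy = 457.7, Σx² = 59321.65, Σy² = 27123.87, Σxy = 38669.14
nΣxy − ΣxΣy = 309353.12 − 314211.05 = -4857.93
nΣx² − (Σx)² = 474573.2 − 471282.25 = 3290.95; nΣy² − (Σy)² = 216990.96 − 209489.29 = 7501.67
r = -4857.93 / √(3290.95 × 7501.67) = -4857.93 / 4968.6639 ≈ -0.978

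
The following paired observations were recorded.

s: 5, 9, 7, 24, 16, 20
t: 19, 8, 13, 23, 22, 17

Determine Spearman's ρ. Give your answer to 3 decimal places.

0.486

Rank s: 1, 3, 2, 6, 4, 5
Rank t: 4, 1, 2, 6, 5, 3
d = rank(s) − rank(t): -3, 2, 0, 0, -1, 2; Σd² = 18
ρ = 1 − 6Σd² / [n(n²−1)] = 1 − 6×18 / (6×35) = 1 − 108/210 ≈ 0.486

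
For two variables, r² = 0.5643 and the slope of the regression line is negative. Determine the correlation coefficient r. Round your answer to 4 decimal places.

|r| = √0.5643 = 0.7512
The association is negative, so r = −0.7512.

-0.7512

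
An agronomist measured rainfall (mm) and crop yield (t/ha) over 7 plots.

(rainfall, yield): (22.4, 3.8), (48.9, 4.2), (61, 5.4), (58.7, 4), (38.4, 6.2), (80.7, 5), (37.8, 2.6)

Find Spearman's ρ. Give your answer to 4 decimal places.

0.5357

Rank rainfall: 1, 4, 6, 5, 3, 7, 2
Rank yield: 2, 4, 6, 3, 7, 5, 1
d = rank(rainfall) − rank(yield): -1, 0, 0, 2, -4, 2, 1; Σd² = 26
ρ = 1 − 6Σd² / [n(n²−1)] = 1 − 6×26 / (7×48) = 1 − 156/336 ≈ 0.5357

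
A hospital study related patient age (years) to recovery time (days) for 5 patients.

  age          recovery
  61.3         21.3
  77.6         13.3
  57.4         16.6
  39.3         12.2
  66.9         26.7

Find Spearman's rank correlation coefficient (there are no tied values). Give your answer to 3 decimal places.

Rank age: 3, 5, 2, 1, 4
Rank recovery: 4, 2, 3, 1, 5
d = rank(age) − rank(recovery): -1, 3, -1, 0, -1; Σd² = 12
ρ = 1 − 6Σd² / [n(n²−1)] = 1 − 6×12 / (5×24) = 1 − 72/120 ≈ 0.400

0.400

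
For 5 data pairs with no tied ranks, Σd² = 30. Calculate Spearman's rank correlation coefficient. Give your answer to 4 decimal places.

ρ = 1 − 6Σd² / [n(n²−1)] = 1 − 6×30 / (5×24)
  = 1 − 180/120 = 1 − 1.50000 ≈ -0.5000

-0.5000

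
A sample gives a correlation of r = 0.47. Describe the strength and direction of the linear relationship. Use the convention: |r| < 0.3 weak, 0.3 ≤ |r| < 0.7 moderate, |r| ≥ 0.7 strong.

r = 0.47 > 0 so the relationship is positive.
|r| = 0.47, which falls in the moderate range.

moderate positive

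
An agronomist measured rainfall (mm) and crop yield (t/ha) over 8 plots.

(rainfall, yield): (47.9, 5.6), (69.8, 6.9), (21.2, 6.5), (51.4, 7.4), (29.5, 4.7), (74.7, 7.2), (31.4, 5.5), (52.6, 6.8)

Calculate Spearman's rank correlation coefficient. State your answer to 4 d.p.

0.7143

Rank rainfall: 4, 7, 1, 5, 2, 8, 3, 6
Rank yield: 3, 6, 4, 8, 1, 7, 2, 5
d = rank(rainfall) − rank(yield): 1, 1, -3, -3, 1, 1, 1, 1; Σd² = 24
ρ = 1 − 6Σd² / [n(n²−1)] = 1 − 6×24 / (8×63) = 1 − 144/504 ≈ 0.7143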